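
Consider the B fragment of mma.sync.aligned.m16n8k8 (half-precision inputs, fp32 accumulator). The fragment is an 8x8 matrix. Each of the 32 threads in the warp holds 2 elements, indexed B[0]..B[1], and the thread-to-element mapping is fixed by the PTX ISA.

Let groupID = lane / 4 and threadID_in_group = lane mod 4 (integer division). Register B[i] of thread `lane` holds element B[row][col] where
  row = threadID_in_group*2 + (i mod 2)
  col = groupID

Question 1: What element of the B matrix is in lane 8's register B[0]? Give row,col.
lane 8->8/4=2, 8 mod 4=0
i=0  r:2·0+0->0  c:2

0,2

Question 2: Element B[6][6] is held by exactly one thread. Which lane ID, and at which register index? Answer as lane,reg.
27,0

c: 6->gid=6  r: 6->tid=3,i&1=0
L=6*4+3=27  i=0=0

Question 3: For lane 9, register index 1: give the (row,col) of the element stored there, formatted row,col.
lane 9->9/4=2, 9 mod 4=1
i=1  r:2·1+1->3  c:2

3,2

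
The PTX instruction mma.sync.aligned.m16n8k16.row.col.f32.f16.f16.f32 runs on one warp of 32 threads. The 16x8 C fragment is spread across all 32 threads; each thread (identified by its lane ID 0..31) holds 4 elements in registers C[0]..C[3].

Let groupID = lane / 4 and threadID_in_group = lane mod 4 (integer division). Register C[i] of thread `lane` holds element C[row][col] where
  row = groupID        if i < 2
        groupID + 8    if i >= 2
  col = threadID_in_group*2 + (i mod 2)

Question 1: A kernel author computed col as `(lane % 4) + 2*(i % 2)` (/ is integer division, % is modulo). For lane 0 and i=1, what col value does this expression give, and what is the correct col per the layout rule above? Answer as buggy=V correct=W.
buggy=2 correct=1

`(lane % 4) + 2*(i % 2)`[0,1]⇒2
L=0⇒gr=0>>2=0, th=0&3=0
[1]⇒row 0+0=0  col 0·2+1=1
col: 2 vs 1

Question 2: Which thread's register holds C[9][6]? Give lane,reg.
r:9=>grp=1,rB=1  c:6=>tig=3,lo=0
L=1*4+3=7  i=1*2+0=2

7,2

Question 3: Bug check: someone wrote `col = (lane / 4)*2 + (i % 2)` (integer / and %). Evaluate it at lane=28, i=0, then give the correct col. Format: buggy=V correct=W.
`(lane / 4)*2 + (i % 2)`[28,0]=>14
lane 28=>28/4=7, 28 mod 4=0
i=0  r:7+0=>7  c:2·0+0=>0
col: 14 vs 0

buggy=14 correct=0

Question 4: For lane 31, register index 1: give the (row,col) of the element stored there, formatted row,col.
lane 31: gr=7 (31/4), th=3 (31%4)
i=1: r=7+0=7, c=3*2+1=7

7,7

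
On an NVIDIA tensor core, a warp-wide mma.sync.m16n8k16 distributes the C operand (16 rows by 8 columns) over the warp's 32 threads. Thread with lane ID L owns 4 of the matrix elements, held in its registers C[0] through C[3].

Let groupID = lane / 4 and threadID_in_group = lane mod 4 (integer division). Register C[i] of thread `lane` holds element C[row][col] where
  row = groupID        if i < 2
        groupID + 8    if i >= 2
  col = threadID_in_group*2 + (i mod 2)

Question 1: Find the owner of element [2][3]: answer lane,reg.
r:2=>grp=2,rB=0  c:3=>tig=1,lo=1
L=2*4+1=9  i=0*2+1=1

9,1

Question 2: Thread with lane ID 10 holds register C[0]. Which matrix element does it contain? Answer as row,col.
L=10→G=10>>2=2, T=10&3=2
[0]→row 2+0=2  col 2·2+0=4

2,4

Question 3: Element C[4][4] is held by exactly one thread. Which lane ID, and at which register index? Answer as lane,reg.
18,0

r=4⇒gr=4,Rb=0  c=4⇒th=2,odd=0
L=4*4+2=18  i=0*2+0=0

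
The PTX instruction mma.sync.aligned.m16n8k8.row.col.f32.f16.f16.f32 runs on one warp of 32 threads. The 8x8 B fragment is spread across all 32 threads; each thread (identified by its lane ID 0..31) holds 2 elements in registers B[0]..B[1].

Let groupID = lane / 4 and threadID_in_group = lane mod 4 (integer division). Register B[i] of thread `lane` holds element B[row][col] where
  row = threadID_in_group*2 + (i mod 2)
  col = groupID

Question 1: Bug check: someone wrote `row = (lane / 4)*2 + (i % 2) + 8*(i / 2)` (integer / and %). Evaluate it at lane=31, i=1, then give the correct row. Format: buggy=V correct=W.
`(lane / 4)*2 + (i % 2) + 8*(i / 2)`[31,1]⇒15
lane 31: gr=7 (31/4), th=3 (31%4)
i=1: r=3*2+1=7, c=gr=7
row: 15 vs 7

buggy=15 correct=7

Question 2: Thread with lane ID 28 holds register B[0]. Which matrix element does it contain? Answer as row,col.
0,7

lane 28⇒28/4=7, 28 mod 4=0
i=0  r:2·0+0⇒0  c:7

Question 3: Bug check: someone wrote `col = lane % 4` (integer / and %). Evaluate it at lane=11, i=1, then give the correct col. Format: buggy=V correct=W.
`lane % 4`[11,1]⇒3
lane 11: gr=2 (11/4), th=3 (11%4)
i=1: r=3*2+1=7, c=gr=2
col: 3 vs 2

buggy=3 correct=2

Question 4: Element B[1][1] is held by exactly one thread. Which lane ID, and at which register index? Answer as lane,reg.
4,1

c=1→G=1  r=1→T=0,p=1
L=1*4+0=4  i=1=1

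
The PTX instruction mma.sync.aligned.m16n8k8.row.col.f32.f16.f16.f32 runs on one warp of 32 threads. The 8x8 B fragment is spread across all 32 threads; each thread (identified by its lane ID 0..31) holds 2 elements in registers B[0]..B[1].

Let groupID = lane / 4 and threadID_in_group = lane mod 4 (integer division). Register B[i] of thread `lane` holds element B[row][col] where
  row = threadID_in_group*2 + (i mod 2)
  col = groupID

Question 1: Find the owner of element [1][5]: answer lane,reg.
20,1

c=5→G=5  r=1→T=0,p=1
L=5*4+0=20  i=1=1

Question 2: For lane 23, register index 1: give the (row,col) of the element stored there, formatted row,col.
L=23⇒gr=23>>2=5, th=23&3=3
[1]⇒row 3·2+1=7  col gr=5

7,5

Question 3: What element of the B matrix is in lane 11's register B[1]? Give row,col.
7,2

lane 11=>11/4=2, 11 mod 4=3
i=1  r:2·3+1=>7  c:2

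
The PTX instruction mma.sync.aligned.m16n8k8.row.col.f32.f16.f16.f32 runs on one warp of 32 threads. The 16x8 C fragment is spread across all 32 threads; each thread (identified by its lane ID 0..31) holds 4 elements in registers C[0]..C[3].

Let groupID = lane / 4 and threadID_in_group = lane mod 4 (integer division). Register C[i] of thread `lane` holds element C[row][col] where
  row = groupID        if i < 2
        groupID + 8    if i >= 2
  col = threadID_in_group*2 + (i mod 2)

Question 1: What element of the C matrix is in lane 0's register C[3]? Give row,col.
L=0->g=0>>2=0, t=0&3=0
[3]->row 0+8=8  col 0·2+1=1

8,1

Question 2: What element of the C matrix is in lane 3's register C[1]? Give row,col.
0,7

3: gid=0,tid=3
[1] (0+0,3*2+1) = (0,7)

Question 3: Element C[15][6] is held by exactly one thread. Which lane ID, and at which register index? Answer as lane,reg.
31,2

r=15→G=7,rhi=1  c=6→T=3,p=0
L=7*4+3=31  i=1*2+0=2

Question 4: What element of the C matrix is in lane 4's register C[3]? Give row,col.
9,1

L=4=>grp=4>>2=1, tig=4&3=0
[3]=>row 1+8=9  col 0·2+1=1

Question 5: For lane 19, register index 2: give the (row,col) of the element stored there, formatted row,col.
19: gr=4,th=3
[2] (4+8,3*2+0) = (12,6)

12,6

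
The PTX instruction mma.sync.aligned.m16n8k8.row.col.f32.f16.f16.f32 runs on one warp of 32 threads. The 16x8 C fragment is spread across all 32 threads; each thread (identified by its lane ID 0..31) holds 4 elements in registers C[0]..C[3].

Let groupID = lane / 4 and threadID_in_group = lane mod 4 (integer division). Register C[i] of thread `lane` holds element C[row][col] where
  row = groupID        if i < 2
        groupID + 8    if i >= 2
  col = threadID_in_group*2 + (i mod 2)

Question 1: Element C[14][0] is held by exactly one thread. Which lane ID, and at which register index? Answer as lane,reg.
r=14->g=6,rb=1  c=0->t=0,b0=0
L=6*4+0=24  i=1*2+0=2

24,2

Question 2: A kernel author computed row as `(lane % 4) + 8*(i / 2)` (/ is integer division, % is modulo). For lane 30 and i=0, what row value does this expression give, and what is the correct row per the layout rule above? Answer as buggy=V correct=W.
buggy=2 correct=7

`(lane % 4) + 8*(i / 2)`[30,0]->2
L=30->gid=30>>2=7, tid=30&3=2
[0]->row 7+0=7  col 2·2+0=4
row: 2 vs 7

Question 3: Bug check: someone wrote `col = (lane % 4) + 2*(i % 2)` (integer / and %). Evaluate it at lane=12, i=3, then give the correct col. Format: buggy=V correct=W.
buggy=2 correct=1

`(lane % 4) + 2*(i % 2)`[12,3]=>2
12: grp=3,tig=0
[3] (3+8,0*2+1) = (11,1)
col: 2 vs 1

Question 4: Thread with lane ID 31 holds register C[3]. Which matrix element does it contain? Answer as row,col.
15,7

31: g=7,t=3
[3] (7+8,3*2+1) = (15,7)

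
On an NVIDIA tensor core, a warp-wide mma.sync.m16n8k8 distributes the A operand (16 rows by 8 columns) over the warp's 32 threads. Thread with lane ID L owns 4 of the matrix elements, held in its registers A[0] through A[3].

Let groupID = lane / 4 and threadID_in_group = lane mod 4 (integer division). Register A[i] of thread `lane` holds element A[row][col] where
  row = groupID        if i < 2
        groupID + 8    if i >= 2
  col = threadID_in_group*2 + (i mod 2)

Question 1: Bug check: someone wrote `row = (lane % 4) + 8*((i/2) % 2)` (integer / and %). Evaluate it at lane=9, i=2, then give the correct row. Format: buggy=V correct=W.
`(lane % 4) + 8*((i/2) % 2)`[9,2]->9
lane 9->9/4=2, 9 mod 4=1
i=2  r:2+8->10  c:2·1+0->2
row: 9 vs 10

buggy=9 correct=10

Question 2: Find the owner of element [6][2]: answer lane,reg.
25,0

r:6=>grp=6,rB=0  c:2=>tig=1,lo=0
L=6*4+1=25  i=0*2+0=0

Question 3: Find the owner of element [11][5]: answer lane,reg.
14,3

r=11⇒gr=3,Rb=1  c=5⇒th=2,odd=1
L=3*4+2=14  i=1*2+1=3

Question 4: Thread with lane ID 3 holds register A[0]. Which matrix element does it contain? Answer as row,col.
0,6

lane 3=>3/4=0, 3 mod 4=3
i=0  r:0+0=>0  c:2·3+0=>6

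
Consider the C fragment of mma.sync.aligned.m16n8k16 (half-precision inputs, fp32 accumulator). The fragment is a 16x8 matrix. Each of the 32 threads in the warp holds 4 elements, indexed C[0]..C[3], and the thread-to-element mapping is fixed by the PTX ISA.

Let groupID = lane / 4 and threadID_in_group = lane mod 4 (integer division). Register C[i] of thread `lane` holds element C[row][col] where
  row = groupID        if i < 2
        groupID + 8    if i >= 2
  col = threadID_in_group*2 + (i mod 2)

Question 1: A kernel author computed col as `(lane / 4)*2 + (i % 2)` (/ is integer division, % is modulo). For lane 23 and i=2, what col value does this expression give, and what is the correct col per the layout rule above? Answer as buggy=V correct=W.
buggy=10 correct=6

`(lane / 4)*2 + (i % 2)`[23,2]=>10
23: grp=5,tig=3
[2] (5+8,3*2+0) = (13,6)
col: 10 vs 6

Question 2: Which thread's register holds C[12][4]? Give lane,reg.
r: 12->gid=4,r8=1  c: 4->tid=2,i&1=0
L=4*4+2=18  i=1*2+0=2

18,2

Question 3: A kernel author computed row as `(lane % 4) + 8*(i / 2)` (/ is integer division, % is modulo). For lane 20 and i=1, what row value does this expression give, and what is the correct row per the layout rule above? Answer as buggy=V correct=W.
buggy=0 correct=5

`(lane % 4) + 8*(i / 2)`[20,1]⇒0
lane 20: gr=5 (20/4), th=0 (20%4)
i=1: r=5+0=5, c=0*2+1=1
row: 0 vs 5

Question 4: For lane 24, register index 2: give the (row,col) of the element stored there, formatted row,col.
lane 24: gid=6 (24/4), tid=0 (24%4)
i=2: r=6+8=14, c=0*2+0=0

14,0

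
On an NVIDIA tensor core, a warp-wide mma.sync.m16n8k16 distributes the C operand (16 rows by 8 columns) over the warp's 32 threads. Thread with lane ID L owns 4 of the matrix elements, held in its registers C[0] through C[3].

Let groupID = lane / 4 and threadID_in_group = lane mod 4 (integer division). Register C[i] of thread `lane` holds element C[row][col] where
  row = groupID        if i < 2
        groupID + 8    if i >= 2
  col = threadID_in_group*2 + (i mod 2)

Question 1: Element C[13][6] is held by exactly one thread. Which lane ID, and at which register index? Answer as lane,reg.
23,2

r=13→G=5,rhi=1  c=6→T=3,p=0
L=5*4+3=23  i=1*2+0=2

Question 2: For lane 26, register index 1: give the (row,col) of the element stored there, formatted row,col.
L=26→G=26>>2=6, T=26&3=2
[1]→row 6+0=6  col 2·2+1=5

6,5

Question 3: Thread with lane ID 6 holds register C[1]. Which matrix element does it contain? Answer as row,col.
6: G=1,T=2
[1] (1+0,2*2+1) = (1,5)

1,5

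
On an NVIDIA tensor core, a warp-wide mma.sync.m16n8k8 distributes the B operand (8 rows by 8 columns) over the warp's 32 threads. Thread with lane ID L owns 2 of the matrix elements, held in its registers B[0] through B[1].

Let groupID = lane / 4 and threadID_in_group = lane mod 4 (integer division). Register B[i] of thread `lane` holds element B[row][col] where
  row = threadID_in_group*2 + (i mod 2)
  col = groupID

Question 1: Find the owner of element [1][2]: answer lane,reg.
c:2=>grp=2  r:1=>tig=0,lo=1
L=2*4+0=8  i=1=1

8,1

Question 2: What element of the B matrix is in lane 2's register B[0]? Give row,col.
4,0

L=2->g=2>>2=0, t=2&3=2
[0]->row 2·2+0=4  col g=0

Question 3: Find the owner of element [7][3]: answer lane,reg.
15,1

c=3→G=3  r=7→T=3,p=1
L=3*4+3=15  i=1=1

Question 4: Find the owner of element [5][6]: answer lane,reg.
26,1

c: 6->gid=6  r: 5->tid=2,i&1=1
L=6*4+2=26  i=1=1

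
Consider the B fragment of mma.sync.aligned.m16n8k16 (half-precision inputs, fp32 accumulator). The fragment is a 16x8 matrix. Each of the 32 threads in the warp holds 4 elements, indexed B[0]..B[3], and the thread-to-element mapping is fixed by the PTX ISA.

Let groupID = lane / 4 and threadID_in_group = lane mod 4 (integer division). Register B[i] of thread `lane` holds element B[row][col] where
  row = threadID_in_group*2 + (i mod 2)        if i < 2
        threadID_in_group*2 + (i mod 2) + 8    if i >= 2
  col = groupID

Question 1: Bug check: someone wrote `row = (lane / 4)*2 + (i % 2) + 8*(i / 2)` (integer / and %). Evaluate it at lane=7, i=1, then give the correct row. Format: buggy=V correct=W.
buggy=3 correct=7

`(lane / 4)*2 + (i % 2) + 8*(i / 2)`[7,1]=>3
lane 7: grp=1 (7/4), tig=3 (7%4)
i=1: r=3*2+1+0=7, c=grp=1
row: 3 vs 7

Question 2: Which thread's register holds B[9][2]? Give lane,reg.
c=2->g=2  r=9->rb=1,t=0,b0=1
L=2*4+0=8  i=1*2+1=3

8,3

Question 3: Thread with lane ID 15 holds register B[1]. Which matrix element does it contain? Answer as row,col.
7,3

lane 15⇒15/4=3, 15 mod 4=3
i=1  r:2·3+1+0⇒7  c:3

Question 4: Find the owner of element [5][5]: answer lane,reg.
c=5→G=5  r=5→rhi=0,T=2,p=1
L=5*4+2=22  i=0*2+1=1

22,1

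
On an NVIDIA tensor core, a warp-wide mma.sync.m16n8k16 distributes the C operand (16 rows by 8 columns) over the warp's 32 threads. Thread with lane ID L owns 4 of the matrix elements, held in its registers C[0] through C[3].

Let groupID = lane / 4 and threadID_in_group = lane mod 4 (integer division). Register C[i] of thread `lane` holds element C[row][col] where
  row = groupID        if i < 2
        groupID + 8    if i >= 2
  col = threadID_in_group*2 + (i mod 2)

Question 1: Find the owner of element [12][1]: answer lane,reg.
r:12=>grp=4,rB=1  c:1=>tig=0,lo=1
L=4*4+0=16  i=1*2+1=3

16,3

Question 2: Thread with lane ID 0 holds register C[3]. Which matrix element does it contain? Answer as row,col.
L=0->g=0>>2=0, t=0&3=0
[3]->row 0+8=8  col 0·2+1=1

8,1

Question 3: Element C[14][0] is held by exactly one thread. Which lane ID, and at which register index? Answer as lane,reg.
r=14->g=6,rb=1  c=0->t=0,b0=0
L=6*4+0=24  i=1*2+0=2

24,2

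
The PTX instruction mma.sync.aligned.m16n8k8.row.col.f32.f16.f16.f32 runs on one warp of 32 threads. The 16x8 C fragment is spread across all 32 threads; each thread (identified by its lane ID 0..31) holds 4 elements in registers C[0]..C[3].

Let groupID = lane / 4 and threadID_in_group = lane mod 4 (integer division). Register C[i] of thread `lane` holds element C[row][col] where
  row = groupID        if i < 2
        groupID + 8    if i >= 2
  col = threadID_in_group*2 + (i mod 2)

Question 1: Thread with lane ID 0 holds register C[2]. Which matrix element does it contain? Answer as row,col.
8,0

L=0->g=0>>2=0, t=0&3=0
[2]->row 0+8=8  col 0·2+0=0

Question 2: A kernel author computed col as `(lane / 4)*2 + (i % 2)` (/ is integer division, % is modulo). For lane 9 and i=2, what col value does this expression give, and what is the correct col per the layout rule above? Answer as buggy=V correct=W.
buggy=4 correct=2

`(lane / 4)*2 + (i % 2)`[9,2]=>4
lane 9=>9/4=2, 9 mod 4=1
i=2  r:2+8=>10  c:2·1+0=>2
col: 4 vs 2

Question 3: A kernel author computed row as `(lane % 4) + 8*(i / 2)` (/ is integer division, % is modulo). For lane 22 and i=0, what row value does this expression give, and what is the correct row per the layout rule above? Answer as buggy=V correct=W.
`(lane % 4) + 8*(i / 2)`[22,0]→2
22: G=5,T=2
[0] (5+0,2*2+0) = (5,4)
row: 2 vs 5

buggy=2 correct=5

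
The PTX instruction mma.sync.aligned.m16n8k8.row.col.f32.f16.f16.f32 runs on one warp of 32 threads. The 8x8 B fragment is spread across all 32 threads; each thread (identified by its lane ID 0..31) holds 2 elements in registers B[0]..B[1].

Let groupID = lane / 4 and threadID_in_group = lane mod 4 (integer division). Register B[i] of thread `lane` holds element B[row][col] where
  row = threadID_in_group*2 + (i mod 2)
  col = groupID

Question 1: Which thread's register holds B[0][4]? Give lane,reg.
c=4->g=4  r=0->t=0,b0=0
L=4*4+0=16  i=0=0

16,0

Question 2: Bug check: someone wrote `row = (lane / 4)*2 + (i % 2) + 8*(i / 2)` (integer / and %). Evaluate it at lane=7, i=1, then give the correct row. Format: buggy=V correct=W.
buggy=3 correct=7

`(lane / 4)*2 + (i % 2) + 8*(i / 2)`[7,1]->3
7: gid=1,tid=3
[1] (3*2+1,1) = (7,1)
row: 3 vs 7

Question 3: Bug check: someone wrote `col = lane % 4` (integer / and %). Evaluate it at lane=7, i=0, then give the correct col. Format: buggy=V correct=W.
buggy=3 correct=1

`lane % 4`[7,0]→3
lane 7: G=1 (7/4), T=3 (7%4)
i=0: r=3*2+0=6, c=G=1
col: 3 vs 1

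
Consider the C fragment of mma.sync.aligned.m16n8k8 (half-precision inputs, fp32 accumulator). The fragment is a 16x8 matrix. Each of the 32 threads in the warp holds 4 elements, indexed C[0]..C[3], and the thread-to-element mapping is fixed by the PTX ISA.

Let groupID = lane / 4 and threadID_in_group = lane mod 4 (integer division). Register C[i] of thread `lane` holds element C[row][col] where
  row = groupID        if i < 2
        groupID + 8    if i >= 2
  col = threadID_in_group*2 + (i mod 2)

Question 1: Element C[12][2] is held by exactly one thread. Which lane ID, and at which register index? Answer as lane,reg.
r=12→G=4,rhi=1  c=2→T=1,p=0
L=4*4+1=17  i=1*2+0=2

17,2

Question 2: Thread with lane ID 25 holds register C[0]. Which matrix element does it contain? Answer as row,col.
L=25->gid=25>>2=6, tid=25&3=1
[0]->row 6+0=6  col 1·2+0=2

6,2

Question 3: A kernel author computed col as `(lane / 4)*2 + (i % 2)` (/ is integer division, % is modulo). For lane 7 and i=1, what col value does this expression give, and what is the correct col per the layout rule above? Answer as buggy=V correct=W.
buggy=3 correct=7

`(lane / 4)*2 + (i % 2)`[7,1]->3
L=7->g=7>>2=1, t=7&3=3
[1]->row 1+0=1  col 3·2+1=7
col: 3 vs 7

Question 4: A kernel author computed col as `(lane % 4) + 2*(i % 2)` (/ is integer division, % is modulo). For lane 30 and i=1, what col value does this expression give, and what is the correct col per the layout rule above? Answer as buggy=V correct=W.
buggy=4 correct=5

`(lane % 4) + 2*(i % 2)`[30,1]->4
lane 30: g=7 (30/4), t=2 (30%4)
i=1: r=7+0=7, c=2*2+1=5
col: 4 vs 5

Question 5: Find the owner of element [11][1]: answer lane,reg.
r:11=>grp=3,rB=1  c:1=>tig=0,lo=1
L=3*4+0=12  i=1*2+1=3

12,3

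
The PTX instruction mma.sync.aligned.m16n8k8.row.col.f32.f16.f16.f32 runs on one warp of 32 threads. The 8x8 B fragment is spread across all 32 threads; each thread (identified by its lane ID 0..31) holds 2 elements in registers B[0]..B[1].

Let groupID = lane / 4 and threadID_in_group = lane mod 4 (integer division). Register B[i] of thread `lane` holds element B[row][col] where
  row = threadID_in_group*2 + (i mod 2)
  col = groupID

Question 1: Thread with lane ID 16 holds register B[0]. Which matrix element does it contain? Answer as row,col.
16: G=4,T=0
[0] (0*2+0,4) = (0,4)

0,4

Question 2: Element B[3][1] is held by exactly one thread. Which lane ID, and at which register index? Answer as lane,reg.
5,1

c=1→G=1  r=3→T=1,p=1
L=1*4+1=5  i=1=1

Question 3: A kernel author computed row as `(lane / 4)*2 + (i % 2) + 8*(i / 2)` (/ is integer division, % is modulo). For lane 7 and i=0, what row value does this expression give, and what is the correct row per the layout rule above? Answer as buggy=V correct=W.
buggy=2 correct=6

`(lane / 4)*2 + (i % 2) + 8*(i / 2)`[7,0]->2
lane 7: gid=1 (7/4), tid=3 (7%4)
i=0: r=3*2+0=6, c=gid=1
row: 2 vs 6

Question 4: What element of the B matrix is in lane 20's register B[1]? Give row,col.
1,5

lane 20: g=5 (20/4), t=0 (20%4)
i=1: r=0*2+1=1, c=g=5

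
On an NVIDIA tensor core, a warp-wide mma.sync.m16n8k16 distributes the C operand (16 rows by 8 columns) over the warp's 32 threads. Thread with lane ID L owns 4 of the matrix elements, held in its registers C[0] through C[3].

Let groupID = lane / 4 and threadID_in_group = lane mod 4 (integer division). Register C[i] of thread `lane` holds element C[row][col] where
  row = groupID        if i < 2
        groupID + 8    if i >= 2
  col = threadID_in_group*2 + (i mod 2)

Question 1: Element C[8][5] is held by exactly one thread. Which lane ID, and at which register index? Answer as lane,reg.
2,3

r=8->g=0,rb=1  c=5->t=2,b0=1
L=0*4+2=2  i=1*2+1=3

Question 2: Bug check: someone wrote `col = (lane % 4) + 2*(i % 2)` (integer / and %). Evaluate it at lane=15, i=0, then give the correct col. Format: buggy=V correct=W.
`(lane % 4) + 2*(i % 2)`[15,0]=>3
L=15=>grp=15>>2=3, tig=15&3=3
[0]=>row 3+0=3  col 3·2+0=6
col: 3 vs 6

buggy=3 correct=6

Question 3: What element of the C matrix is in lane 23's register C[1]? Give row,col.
5,7

L=23->gid=23>>2=5, tid=23&3=3
[1]->row 5+0=5  col 3·2+1=7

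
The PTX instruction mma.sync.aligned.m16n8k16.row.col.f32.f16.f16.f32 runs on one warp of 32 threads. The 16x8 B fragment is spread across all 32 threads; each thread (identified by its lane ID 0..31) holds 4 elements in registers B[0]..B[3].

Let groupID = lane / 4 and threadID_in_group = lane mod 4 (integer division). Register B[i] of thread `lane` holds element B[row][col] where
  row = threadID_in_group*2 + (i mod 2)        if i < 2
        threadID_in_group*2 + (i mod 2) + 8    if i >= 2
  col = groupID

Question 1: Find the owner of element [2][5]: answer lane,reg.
21,0

c=5->g=5  r=2->rb=0,t=1,b0=0
L=5*4+1=21  i=0*2+0=0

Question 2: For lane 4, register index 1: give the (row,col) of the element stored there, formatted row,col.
4: grp=1,tig=0
[1] (0*2+1+0,1) = (1,1)

1,1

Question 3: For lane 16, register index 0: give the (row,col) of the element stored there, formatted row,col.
0,4

L=16->gid=16>>2=4, tid=16&3=0
[0]->row 0·2+0+0=0  col gid=4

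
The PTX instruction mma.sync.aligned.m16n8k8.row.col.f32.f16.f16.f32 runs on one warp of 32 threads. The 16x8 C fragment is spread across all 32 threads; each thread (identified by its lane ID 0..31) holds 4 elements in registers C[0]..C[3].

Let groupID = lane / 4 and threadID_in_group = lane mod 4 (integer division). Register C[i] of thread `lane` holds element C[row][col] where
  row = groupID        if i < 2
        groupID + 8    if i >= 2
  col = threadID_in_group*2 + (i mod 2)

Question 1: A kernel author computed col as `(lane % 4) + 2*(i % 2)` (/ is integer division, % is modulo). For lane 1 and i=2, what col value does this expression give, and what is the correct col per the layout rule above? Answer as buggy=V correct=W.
`(lane % 4) + 2*(i % 2)`[1,2]=>1
1: grp=0,tig=1
[2] (0+8,1*2+0) = (8,2)
col: 1 vs 2

buggy=1 correct=2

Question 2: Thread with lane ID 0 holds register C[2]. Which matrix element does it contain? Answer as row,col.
lane 0=>0/4=0, 0 mod 4=0
i=2  r:0+8=>8  c:2·0+0=>0

8,0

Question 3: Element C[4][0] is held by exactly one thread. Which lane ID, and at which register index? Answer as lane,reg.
16,0

r:4=>grp=4,rB=0  c:0=>tig=0,lo=0
L=4*4+0=16  i=0*2+0=0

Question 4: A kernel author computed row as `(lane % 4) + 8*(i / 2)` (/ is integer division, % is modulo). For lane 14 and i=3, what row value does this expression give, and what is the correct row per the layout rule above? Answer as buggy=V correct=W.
`(lane % 4) + 8*(i / 2)`[14,3]→10
lane 14→14/4=3, 14 mod 4=2
i=3  r:3+8→11  c:2·2+1→5
row: 10 vs 11

buggy=10 correct=11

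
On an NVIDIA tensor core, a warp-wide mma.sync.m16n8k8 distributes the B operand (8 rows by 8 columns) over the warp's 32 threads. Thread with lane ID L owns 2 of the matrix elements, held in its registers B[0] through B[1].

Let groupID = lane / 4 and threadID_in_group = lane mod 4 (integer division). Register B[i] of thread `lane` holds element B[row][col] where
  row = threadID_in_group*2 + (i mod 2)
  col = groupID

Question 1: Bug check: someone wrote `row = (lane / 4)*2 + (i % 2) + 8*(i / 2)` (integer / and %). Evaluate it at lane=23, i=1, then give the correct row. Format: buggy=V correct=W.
buggy=11 correct=7

`(lane / 4)*2 + (i % 2) + 8*(i / 2)`[23,1]->11
23: gid=5,tid=3
[1] (3*2+1,5) = (7,5)
row: 11 vs 7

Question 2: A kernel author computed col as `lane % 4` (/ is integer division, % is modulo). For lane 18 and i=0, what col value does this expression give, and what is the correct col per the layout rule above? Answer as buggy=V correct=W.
`lane % 4`[18,0]=>2
18: grp=4,tig=2
[0] (2*2+0,4) = (4,4)
col: 2 vs 4

buggy=2 correct=4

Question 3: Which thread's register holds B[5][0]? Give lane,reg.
2,1

c=0->g=0  r=5->t=2,b0=1
L=0*4+2=2  i=1=1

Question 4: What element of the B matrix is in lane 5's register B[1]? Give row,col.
3,1

lane 5: G=1 (5/4), T=1 (5%4)
i=1: r=1*2+1=3, c=G=1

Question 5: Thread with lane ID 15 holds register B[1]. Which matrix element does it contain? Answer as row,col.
7,3

L=15⇒gr=15>>2=3, th=15&3=3
[1]⇒row 3·2+1=7  col gr=3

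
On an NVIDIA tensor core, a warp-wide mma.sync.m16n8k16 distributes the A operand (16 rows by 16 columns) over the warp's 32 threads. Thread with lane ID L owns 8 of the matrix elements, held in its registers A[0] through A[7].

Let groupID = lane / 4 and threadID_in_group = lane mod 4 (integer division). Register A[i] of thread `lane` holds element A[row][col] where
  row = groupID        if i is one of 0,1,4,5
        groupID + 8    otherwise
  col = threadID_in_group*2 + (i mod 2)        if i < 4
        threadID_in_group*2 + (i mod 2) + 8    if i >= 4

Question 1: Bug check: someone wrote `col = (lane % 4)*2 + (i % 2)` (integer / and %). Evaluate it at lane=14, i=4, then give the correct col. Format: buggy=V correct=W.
buggy=4 correct=12

`(lane % 4)*2 + (i % 2)`[14,4]=>4
L=14=>grp=14>>2=3, tig=14&3=2
[4]=>row 3+0=3  col 2·2+0+8=12
col: 4 vs 12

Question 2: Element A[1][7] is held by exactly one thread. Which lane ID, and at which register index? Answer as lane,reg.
r=1⇒gr=1,Rb=0  c=7⇒Cb=0,th=3,odd=1
L=1*4+3=7  i=0*4+0*2+1=1

7,1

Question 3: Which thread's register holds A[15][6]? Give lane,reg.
31,2

r=15->g=7,rb=1  c=6->cb=0,t=3,b0=0
L=7*4+3=31  i=0*4+1*2+0=2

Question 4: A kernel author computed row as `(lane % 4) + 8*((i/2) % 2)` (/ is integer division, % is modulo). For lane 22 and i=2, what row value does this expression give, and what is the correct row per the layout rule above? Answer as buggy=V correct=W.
buggy=10 correct=13

`(lane % 4) + 8*((i/2) % 2)`[22,2]->10
22: gid=5,tid=2
[2] (5+8,2*2+0+0) = (13,4)
row: 10 vs 13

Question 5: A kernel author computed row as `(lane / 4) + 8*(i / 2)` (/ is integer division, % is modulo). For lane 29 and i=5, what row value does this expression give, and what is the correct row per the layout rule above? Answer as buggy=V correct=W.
buggy=23 correct=7

`(lane / 4) + 8*(i / 2)`[29,5]⇒23
lane 29⇒29/4=7, 29 mod 4=1
i=5  r:7+0⇒7  c:2·1+1+8⇒11
row: 23 vs 7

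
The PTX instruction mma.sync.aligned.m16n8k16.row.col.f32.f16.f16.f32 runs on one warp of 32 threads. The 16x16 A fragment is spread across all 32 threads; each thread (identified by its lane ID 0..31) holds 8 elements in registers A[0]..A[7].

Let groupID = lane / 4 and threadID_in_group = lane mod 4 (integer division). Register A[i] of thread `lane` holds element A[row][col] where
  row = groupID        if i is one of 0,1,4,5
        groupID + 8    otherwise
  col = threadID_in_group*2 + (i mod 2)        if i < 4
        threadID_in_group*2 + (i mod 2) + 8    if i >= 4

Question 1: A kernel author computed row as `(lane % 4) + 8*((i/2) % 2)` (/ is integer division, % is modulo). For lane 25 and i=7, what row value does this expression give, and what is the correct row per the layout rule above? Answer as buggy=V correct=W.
buggy=9 correct=14

`(lane % 4) + 8*((i/2) % 2)`[25,7]→9
L=25→G=25>>2=6, T=25&3=1
[7]→row 6+8=14  col 1·2+1+8=11
row: 9 vs 14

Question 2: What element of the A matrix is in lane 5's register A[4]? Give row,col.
L=5→G=5>>2=1, T=5&3=1
[4]→row 1+0=1  col 1·2+0+8=10

1,10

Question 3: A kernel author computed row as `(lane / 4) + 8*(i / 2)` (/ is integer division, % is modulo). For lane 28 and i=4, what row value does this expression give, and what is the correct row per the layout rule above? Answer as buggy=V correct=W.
`(lane / 4) + 8*(i / 2)`[28,4]->23
lane 28->28/4=7, 28 mod 4=0
i=4  r:7+0->7  c:2·0+0+8->8
row: 23 vs 7

buggy=23 correct=7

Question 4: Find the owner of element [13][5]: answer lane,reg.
22,3

r:13=>grp=5,rB=1  c:5=>cB=0,tig=2,lo=1
L=5*4+2=22  i=0*4+1*2+1=3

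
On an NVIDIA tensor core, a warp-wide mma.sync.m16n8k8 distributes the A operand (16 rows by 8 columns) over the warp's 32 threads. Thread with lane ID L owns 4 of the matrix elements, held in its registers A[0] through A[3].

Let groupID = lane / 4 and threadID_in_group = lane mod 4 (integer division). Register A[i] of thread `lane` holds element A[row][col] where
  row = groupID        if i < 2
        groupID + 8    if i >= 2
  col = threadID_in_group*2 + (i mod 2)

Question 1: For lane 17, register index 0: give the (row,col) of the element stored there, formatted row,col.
lane 17→17/4=4, 17 mod 4=1
i=0  r:4+0→4  c:2·1+0→2

4,2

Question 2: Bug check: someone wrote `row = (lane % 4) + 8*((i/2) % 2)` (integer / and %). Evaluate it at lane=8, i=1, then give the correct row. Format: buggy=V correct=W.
`(lane % 4) + 8*((i/2) % 2)`[8,1]→0
8: G=2,T=0
[1] (2+0,0*2+1) = (2,1)
row: 0 vs 2

buggy=0 correct=2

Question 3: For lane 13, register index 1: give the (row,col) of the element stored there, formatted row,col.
13: gid=3,tid=1
[1] (3+0,1*2+1) = (3,3)

3,3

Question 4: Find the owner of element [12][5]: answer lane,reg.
r: 12->gid=4,r8=1  c: 5->tid=2,i&1=1
L=4*4+2=18  i=1*2+1=3

18,3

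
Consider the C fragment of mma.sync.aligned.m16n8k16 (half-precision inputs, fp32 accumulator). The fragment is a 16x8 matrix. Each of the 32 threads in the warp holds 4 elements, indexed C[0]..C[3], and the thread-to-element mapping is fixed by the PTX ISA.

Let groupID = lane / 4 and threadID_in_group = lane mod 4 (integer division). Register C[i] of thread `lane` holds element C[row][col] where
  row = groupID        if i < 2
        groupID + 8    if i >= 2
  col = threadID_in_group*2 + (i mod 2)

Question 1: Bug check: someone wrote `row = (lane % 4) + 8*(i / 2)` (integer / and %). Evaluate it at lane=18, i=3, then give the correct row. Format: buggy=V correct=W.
buggy=10 correct=12

`(lane % 4) + 8*(i / 2)`[18,3]->10
18: gid=4,tid=2
[3] (4+8,2*2+1) = (12,5)
row: 10 vs 12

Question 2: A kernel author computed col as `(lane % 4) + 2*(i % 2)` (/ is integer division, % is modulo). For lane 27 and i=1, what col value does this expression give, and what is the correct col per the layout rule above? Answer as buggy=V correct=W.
`(lane % 4) + 2*(i % 2)`[27,1]->5
27: gid=6,tid=3
[1] (6+0,3*2+1) = (6,7)
col: 5 vs 7

buggy=5 correct=7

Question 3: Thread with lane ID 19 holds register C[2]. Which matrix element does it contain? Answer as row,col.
12,6

lane 19: grp=4 (19/4), tig=3 (19%4)
i=2: r=4+8=12, c=3*2+0=6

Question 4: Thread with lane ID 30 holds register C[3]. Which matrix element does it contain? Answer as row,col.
30: gr=7,th=2
[3] (7+8,2*2+1) = (15,5)

15,5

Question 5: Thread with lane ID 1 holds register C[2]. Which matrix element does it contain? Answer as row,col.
8,2

lane 1: grp=0 (1/4), tig=1 (1%4)
i=2: r=0+8=8, c=1*2+0=2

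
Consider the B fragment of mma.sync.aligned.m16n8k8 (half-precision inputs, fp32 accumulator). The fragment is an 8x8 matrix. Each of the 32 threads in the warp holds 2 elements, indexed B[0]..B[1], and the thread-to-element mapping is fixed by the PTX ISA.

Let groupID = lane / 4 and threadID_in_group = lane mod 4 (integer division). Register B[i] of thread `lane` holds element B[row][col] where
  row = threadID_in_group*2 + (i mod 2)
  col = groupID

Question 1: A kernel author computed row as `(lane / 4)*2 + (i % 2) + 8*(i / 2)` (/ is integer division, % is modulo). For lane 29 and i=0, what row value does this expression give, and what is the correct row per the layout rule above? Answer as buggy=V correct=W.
`(lane / 4)*2 + (i % 2) + 8*(i / 2)`[29,0]=>14
29: grp=7,tig=1
[0] (1*2+0,7) = (2,7)
row: 14 vs 2

buggy=14 correct=2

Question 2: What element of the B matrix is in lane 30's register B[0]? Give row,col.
4,7

lane 30: G=7 (30/4), T=2 (30%4)
i=0: r=2*2+0=4, c=G=7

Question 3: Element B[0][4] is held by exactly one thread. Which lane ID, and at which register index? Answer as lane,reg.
16,0

c=4⇒gr=4  r=0⇒th=0,odd=0
L=4*4+0=16  i=0=0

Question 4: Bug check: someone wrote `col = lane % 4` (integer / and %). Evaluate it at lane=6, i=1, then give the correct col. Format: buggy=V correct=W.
`lane % 4`[6,1]->2
L=6->g=6>>2=1, t=6&3=2
[1]->row 2·2+1=5  col g=1
col: 2 vs 1

buggy=2 correct=1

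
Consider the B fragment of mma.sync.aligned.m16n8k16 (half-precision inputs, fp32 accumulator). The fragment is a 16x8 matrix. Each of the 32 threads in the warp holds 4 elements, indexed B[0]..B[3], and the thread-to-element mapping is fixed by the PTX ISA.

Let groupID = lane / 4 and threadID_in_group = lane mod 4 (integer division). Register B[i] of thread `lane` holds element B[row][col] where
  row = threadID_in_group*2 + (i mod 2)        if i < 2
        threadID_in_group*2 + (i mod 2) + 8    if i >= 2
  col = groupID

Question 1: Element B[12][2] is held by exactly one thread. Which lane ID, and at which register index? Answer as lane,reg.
c=2->g=2  r=12->rb=1,t=2,b0=0
L=2*4+2=10  i=1*2+0=2

10,2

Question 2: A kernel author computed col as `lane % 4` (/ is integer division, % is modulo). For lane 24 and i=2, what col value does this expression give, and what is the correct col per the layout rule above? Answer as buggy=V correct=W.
`lane % 4`[24,2]->0
lane 24->24/4=6, 24 mod 4=0
i=2  r:2·0+0+8->8  c:6
col: 0 vs 6

buggy=0 correct=6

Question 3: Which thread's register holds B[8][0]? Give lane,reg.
0,2

c=0→G=0  r=8→rhi=1,T=0,p=0
L=0*4+0=0  i=1*2+0=2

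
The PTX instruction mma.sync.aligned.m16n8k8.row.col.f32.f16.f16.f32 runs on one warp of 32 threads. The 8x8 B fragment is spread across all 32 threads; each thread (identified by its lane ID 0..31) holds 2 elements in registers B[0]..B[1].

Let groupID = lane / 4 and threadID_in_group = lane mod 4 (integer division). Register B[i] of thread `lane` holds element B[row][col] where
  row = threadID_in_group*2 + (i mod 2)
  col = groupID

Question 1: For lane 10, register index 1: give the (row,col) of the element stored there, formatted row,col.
5,2

L=10->gid=10>>2=2, tid=10&3=2
[1]->row 2·2+1=5  col gid=2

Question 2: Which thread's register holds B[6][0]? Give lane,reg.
3,0

c=0→G=0  r=6→T=3,p=0
L=0*4+3=3  i=0=0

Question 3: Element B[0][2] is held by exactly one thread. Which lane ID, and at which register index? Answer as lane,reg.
8,0

c:2=>grp=2  r:0=>tig=0,lo=0
L=2*4+0=8  i=0=0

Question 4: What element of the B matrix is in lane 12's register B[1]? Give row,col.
1,3

lane 12: gid=3 (12/4), tid=0 (12%4)
i=1: r=0*2+1=1, c=gid=3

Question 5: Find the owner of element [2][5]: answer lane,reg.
21,0

c: 5->gid=5  r: 2->tid=1,i&1=0
L=5*4+1=21  i=0=0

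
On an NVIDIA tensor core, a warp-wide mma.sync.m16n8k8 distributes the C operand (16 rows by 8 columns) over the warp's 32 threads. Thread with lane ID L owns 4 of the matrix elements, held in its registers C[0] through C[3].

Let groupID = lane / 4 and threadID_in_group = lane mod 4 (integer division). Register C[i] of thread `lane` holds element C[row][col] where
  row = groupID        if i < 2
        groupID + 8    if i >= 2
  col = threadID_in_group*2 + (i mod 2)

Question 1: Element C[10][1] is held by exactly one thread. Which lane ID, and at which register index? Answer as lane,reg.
r=10->g=2,rb=1  c=1->t=0,b0=1
L=2*4+0=8  i=1*2+1=3

8,3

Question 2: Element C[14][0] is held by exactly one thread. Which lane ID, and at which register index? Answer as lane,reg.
r=14->g=6,rb=1  c=0->t=0,b0=0
L=6*4+0=24  i=1*2+0=2

24,2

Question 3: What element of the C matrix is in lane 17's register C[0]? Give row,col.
lane 17->17/4=4, 17 mod 4=1
i=0  r:4+0->4  c:2·1+0->2

4,2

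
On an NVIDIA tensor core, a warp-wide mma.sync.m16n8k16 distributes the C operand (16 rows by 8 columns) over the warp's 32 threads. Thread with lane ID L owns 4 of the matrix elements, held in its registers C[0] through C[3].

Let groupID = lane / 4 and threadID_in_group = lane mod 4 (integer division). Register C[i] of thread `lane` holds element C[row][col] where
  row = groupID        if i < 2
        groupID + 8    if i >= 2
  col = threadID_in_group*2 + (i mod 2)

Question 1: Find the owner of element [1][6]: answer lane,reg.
r=1→G=1,rhi=0  c=6→T=3,p=0
L=1*4+3=7  i=0*2+0=0

7,0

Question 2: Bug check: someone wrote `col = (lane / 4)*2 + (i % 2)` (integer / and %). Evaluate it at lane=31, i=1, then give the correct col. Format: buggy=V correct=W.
`(lane / 4)*2 + (i % 2)`[31,1]→15
31: G=7,T=3
[1] (7+0,3*2+1) = (7,7)
col: 15 vs 7

buggy=15 correct=7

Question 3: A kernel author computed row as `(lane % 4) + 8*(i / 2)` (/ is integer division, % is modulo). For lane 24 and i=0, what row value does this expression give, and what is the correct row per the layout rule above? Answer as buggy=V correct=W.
`(lane % 4) + 8*(i / 2)`[24,0]⇒0
lane 24: gr=6 (24/4), th=0 (24%4)
i=0: r=6+0=6, c=0*2+0=0
row: 0 vs 6

buggy=0 correct=6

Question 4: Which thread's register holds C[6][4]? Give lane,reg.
26,0

r=6->g=6,rb=0  c=4->t=2,b0=0
L=6*4+2=26  i=0*2+0=0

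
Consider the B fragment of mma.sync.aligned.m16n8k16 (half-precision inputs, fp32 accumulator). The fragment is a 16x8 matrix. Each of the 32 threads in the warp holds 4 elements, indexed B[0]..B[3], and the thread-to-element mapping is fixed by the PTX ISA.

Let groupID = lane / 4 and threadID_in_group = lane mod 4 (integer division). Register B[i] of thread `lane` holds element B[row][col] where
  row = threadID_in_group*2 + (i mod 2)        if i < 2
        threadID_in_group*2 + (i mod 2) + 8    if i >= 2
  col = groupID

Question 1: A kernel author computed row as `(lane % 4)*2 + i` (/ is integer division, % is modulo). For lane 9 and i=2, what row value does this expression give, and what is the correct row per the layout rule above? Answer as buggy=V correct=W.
buggy=4 correct=10

`(lane % 4)*2 + i`[9,2]⇒4
L=9⇒gr=9>>2=2, th=9&3=1
[2]⇒row 1·2+0+8=10  col gr=2
row: 4 vs 10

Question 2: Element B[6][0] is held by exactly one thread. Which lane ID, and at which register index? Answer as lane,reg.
c=0->g=0  r=6->rb=0,t=3,b0=0
L=0*4+3=3  i=0*2+0=0

3,0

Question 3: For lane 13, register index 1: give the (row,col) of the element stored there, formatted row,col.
3,3

lane 13: gid=3 (13/4), tid=1 (13%4)
i=1: r=1*2+1+0=3, c=gid=3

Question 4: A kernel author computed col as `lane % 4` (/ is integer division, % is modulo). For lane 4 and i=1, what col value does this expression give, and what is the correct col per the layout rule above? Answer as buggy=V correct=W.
`lane % 4`[4,1]→0
lane 4: G=1 (4/4), T=0 (4%4)
i=1: r=0*2+1+0=1, c=G=1
col: 0 vs 1

buggy=0 correct=1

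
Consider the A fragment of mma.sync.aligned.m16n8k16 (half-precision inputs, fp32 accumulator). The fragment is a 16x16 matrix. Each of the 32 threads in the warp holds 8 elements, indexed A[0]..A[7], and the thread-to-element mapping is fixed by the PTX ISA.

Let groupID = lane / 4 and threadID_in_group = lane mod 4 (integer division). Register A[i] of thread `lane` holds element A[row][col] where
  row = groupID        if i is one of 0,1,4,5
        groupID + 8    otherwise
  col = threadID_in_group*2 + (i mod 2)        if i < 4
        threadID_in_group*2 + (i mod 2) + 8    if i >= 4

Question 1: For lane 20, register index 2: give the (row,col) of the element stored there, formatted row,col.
13,0

20: g=5,t=0
[2] (5+8,0*2+0+0) = (13,0)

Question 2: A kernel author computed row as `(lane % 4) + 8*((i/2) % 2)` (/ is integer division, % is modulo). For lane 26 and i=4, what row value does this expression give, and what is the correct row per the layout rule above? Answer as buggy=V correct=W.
buggy=2 correct=6

`(lane % 4) + 8*((i/2) % 2)`[26,4]->2
26: g=6,t=2
[4] (6+0,2*2+0+8) = (6,12)
row: 2 vs 6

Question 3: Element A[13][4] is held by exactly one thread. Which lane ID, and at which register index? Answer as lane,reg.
22,2

r:13=>grp=5,rB=1  c:4=>cB=0,tig=2,lo=0
L=5*4+2=22  i=0*4+1*2+0=2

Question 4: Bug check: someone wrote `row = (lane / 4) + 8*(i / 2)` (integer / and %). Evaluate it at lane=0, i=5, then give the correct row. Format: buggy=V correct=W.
buggy=16 correct=0

`(lane / 4) + 8*(i / 2)`[0,5]=>16
lane 0: grp=0 (0/4), tig=0 (0%4)
i=5: r=0+0=0, c=0*2+1+8=9
row: 16 vs 0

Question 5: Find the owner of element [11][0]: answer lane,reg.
12,2

r=11->g=3,rb=1  c=0->cb=0,t=0,b0=0
L=3*4+0=12  i=0*4+1*2+0=2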